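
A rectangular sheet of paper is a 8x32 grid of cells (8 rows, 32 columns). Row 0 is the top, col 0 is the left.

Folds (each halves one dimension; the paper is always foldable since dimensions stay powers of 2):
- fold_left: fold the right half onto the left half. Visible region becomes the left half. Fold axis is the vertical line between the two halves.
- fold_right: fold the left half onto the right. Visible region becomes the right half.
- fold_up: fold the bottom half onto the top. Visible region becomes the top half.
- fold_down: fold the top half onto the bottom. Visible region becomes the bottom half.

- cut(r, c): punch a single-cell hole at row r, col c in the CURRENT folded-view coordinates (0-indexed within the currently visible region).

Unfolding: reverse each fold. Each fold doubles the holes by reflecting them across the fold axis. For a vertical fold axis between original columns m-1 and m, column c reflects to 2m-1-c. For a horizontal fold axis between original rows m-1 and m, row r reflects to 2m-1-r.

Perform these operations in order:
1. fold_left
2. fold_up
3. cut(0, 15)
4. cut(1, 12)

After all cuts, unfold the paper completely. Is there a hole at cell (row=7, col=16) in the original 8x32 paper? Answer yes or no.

Op 1 fold_left: fold axis v@16; visible region now rows[0,8) x cols[0,16) = 8x16
Op 2 fold_up: fold axis h@4; visible region now rows[0,4) x cols[0,16) = 4x16
Op 3 cut(0, 15): punch at orig (0,15); cuts so far [(0, 15)]; region rows[0,4) x cols[0,16) = 4x16
Op 4 cut(1, 12): punch at orig (1,12); cuts so far [(0, 15), (1, 12)]; region rows[0,4) x cols[0,16) = 4x16
Unfold 1 (reflect across h@4): 4 holes -> [(0, 15), (1, 12), (6, 12), (7, 15)]
Unfold 2 (reflect across v@16): 8 holes -> [(0, 15), (0, 16), (1, 12), (1, 19), (6, 12), (6, 19), (7, 15), (7, 16)]
Holes: [(0, 15), (0, 16), (1, 12), (1, 19), (6, 12), (6, 19), (7, 15), (7, 16)]

Answer: yes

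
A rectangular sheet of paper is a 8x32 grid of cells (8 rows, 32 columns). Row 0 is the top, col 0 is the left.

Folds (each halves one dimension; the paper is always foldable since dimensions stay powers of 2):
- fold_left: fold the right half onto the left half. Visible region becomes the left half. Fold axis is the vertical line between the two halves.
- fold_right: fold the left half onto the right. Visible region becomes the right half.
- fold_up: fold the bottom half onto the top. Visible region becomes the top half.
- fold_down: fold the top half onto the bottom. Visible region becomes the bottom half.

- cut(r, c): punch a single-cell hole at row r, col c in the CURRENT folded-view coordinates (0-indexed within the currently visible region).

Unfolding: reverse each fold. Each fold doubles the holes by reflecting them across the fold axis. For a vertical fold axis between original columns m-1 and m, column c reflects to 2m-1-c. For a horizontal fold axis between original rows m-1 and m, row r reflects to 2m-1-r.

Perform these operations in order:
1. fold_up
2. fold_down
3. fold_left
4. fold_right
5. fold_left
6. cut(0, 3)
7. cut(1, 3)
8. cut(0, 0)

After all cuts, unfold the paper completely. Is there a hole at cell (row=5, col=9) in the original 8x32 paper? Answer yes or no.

Answer: no

Derivation:
Op 1 fold_up: fold axis h@4; visible region now rows[0,4) x cols[0,32) = 4x32
Op 2 fold_down: fold axis h@2; visible region now rows[2,4) x cols[0,32) = 2x32
Op 3 fold_left: fold axis v@16; visible region now rows[2,4) x cols[0,16) = 2x16
Op 4 fold_right: fold axis v@8; visible region now rows[2,4) x cols[8,16) = 2x8
Op 5 fold_left: fold axis v@12; visible region now rows[2,4) x cols[8,12) = 2x4
Op 6 cut(0, 3): punch at orig (2,11); cuts so far [(2, 11)]; region rows[2,4) x cols[8,12) = 2x4
Op 7 cut(1, 3): punch at orig (3,11); cuts so far [(2, 11), (3, 11)]; region rows[2,4) x cols[8,12) = 2x4
Op 8 cut(0, 0): punch at orig (2,8); cuts so far [(2, 8), (2, 11), (3, 11)]; region rows[2,4) x cols[8,12) = 2x4
Unfold 1 (reflect across v@12): 6 holes -> [(2, 8), (2, 11), (2, 12), (2, 15), (3, 11), (3, 12)]
Unfold 2 (reflect across v@8): 12 holes -> [(2, 0), (2, 3), (2, 4), (2, 7), (2, 8), (2, 11), (2, 12), (2, 15), (3, 3), (3, 4), (3, 11), (3, 12)]
Unfold 3 (reflect across v@16): 24 holes -> [(2, 0), (2, 3), (2, 4), (2, 7), (2, 8), (2, 11), (2, 12), (2, 15), (2, 16), (2, 19), (2, 20), (2, 23), (2, 24), (2, 27), (2, 28), (2, 31), (3, 3), (3, 4), (3, 11), (3, 12), (3, 19), (3, 20), (3, 27), (3, 28)]
Unfold 4 (reflect across h@2): 48 holes -> [(0, 3), (0, 4), (0, 11), (0, 12), (0, 19), (0, 20), (0, 27), (0, 28), (1, 0), (1, 3), (1, 4), (1, 7), (1, 8), (1, 11), (1, 12), (1, 15), (1, 16), (1, 19), (1, 20), (1, 23), (1, 24), (1, 27), (1, 28), (1, 31), (2, 0), (2, 3), (2, 4), (2, 7), (2, 8), (2, 11), (2, 12), (2, 15), (2, 16), (2, 19), (2, 20), (2, 23), (2, 24), (2, 27), (2, 28), (2, 31), (3, 3), (3, 4), (3, 11), (3, 12), (3, 19), (3, 20), (3, 27), (3, 28)]
Unfold 5 (reflect across h@4): 96 holes -> [(0, 3), (0, 4), (0, 11), (0, 12), (0, 19), (0, 20), (0, 27), (0, 28), (1, 0), (1, 3), (1, 4), (1, 7), (1, 8), (1, 11), (1, 12), (1, 15), (1, 16), (1, 19), (1, 20), (1, 23), (1, 24), (1, 27), (1, 28), (1, 31), (2, 0), (2, 3), (2, 4), (2, 7), (2, 8), (2, 11), (2, 12), (2, 15), (2, 16), (2, 19), (2, 20), (2, 23), (2, 24), (2, 27), (2, 28), (2, 31), (3, 3), (3, 4), (3, 11), (3, 12), (3, 19), (3, 20), (3, 27), (3, 28), (4, 3), (4, 4), (4, 11), (4, 12), (4, 19), (4, 20), (4, 27), (4, 28), (5, 0), (5, 3), (5, 4), (5, 7), (5, 8), (5, 11), (5, 12), (5, 15), (5, 16), (5, 19), (5, 20), (5, 23), (5, 24), (5, 27), (5, 28), (5, 31), (6, 0), (6, 3), (6, 4), (6, 7), (6, 8), (6, 11), (6, 12), (6, 15), (6, 16), (6, 19), (6, 20), (6, 23), (6, 24), (6, 27), (6, 28), (6, 31), (7, 3), (7, 4), (7, 11), (7, 12), (7, 19), (7, 20), (7, 27), (7, 28)]
Holes: [(0, 3), (0, 4), (0, 11), (0, 12), (0, 19), (0, 20), (0, 27), (0, 28), (1, 0), (1, 3), (1, 4), (1, 7), (1, 8), (1, 11), (1, 12), (1, 15), (1, 16), (1, 19), (1, 20), (1, 23), (1, 24), (1, 27), (1, 28), (1, 31), (2, 0), (2, 3), (2, 4), (2, 7), (2, 8), (2, 11), (2, 12), (2, 15), (2, 16), (2, 19), (2, 20), (2, 23), (2, 24), (2, 27), (2, 28), (2, 31), (3, 3), (3, 4), (3, 11), (3, 12), (3, 19), (3, 20), (3, 27), (3, 28), (4, 3), (4, 4), (4, 11), (4, 12), (4, 19), (4, 20), (4, 27), (4, 28), (5, 0), (5, 3), (5, 4), (5, 7), (5, 8), (5, 11), (5, 12), (5, 15), (5, 16), (5, 19), (5, 20), (5, 23), (5, 24), (5, 27), (5, 28), (5, 31), (6, 0), (6, 3), (6, 4), (6, 7), (6, 8), (6, 11), (6, 12), (6, 15), (6, 16), (6, 19), (6, 20), (6, 23), (6, 24), (6, 27), (6, 28), (6, 31), (7, 3), (7, 4), (7, 11), (7, 12), (7, 19), (7, 20), (7, 27), (7, 28)]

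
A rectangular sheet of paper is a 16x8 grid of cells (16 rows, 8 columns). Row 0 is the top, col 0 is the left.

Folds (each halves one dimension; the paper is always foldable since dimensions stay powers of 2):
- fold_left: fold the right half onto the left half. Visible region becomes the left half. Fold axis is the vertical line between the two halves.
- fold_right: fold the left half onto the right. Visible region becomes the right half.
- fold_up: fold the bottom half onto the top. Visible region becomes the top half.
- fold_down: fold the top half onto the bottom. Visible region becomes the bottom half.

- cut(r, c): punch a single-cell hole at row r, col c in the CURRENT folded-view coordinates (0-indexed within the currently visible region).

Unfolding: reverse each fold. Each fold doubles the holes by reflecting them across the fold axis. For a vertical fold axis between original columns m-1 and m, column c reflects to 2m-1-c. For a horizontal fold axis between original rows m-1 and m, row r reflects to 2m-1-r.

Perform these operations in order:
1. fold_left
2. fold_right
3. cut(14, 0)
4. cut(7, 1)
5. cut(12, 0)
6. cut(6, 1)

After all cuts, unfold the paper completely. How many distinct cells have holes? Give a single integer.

Op 1 fold_left: fold axis v@4; visible region now rows[0,16) x cols[0,4) = 16x4
Op 2 fold_right: fold axis v@2; visible region now rows[0,16) x cols[2,4) = 16x2
Op 3 cut(14, 0): punch at orig (14,2); cuts so far [(14, 2)]; region rows[0,16) x cols[2,4) = 16x2
Op 4 cut(7, 1): punch at orig (7,3); cuts so far [(7, 3), (14, 2)]; region rows[0,16) x cols[2,4) = 16x2
Op 5 cut(12, 0): punch at orig (12,2); cuts so far [(7, 3), (12, 2), (14, 2)]; region rows[0,16) x cols[2,4) = 16x2
Op 6 cut(6, 1): punch at orig (6,3); cuts so far [(6, 3), (7, 3), (12, 2), (14, 2)]; region rows[0,16) x cols[2,4) = 16x2
Unfold 1 (reflect across v@2): 8 holes -> [(6, 0), (6, 3), (7, 0), (7, 3), (12, 1), (12, 2), (14, 1), (14, 2)]
Unfold 2 (reflect across v@4): 16 holes -> [(6, 0), (6, 3), (6, 4), (6, 7), (7, 0), (7, 3), (7, 4), (7, 7), (12, 1), (12, 2), (12, 5), (12, 6), (14, 1), (14, 2), (14, 5), (14, 6)]

Answer: 16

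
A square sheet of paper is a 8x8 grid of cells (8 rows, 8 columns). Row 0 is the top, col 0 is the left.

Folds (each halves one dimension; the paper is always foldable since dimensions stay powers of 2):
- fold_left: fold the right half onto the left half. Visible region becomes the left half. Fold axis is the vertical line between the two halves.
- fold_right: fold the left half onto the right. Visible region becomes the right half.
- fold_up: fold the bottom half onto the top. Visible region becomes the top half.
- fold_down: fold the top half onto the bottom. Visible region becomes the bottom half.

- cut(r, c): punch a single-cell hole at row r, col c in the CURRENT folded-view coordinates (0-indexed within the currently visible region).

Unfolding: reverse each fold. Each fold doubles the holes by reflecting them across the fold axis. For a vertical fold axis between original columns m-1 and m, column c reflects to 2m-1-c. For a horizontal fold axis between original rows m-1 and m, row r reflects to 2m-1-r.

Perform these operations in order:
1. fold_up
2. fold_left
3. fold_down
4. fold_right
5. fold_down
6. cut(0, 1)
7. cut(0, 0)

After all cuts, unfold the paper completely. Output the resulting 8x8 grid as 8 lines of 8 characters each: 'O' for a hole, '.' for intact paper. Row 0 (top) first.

Op 1 fold_up: fold axis h@4; visible region now rows[0,4) x cols[0,8) = 4x8
Op 2 fold_left: fold axis v@4; visible region now rows[0,4) x cols[0,4) = 4x4
Op 3 fold_down: fold axis h@2; visible region now rows[2,4) x cols[0,4) = 2x4
Op 4 fold_right: fold axis v@2; visible region now rows[2,4) x cols[2,4) = 2x2
Op 5 fold_down: fold axis h@3; visible region now rows[3,4) x cols[2,4) = 1x2
Op 6 cut(0, 1): punch at orig (3,3); cuts so far [(3, 3)]; region rows[3,4) x cols[2,4) = 1x2
Op 7 cut(0, 0): punch at orig (3,2); cuts so far [(3, 2), (3, 3)]; region rows[3,4) x cols[2,4) = 1x2
Unfold 1 (reflect across h@3): 4 holes -> [(2, 2), (2, 3), (3, 2), (3, 3)]
Unfold 2 (reflect across v@2): 8 holes -> [(2, 0), (2, 1), (2, 2), (2, 3), (3, 0), (3, 1), (3, 2), (3, 3)]
Unfold 3 (reflect across h@2): 16 holes -> [(0, 0), (0, 1), (0, 2), (0, 3), (1, 0), (1, 1), (1, 2), (1, 3), (2, 0), (2, 1), (2, 2), (2, 3), (3, 0), (3, 1), (3, 2), (3, 3)]
Unfold 4 (reflect across v@4): 32 holes -> [(0, 0), (0, 1), (0, 2), (0, 3), (0, 4), (0, 5), (0, 6), (0, 7), (1, 0), (1, 1), (1, 2), (1, 3), (1, 4), (1, 5), (1, 6), (1, 7), (2, 0), (2, 1), (2, 2), (2, 3), (2, 4), (2, 5), (2, 6), (2, 7), (3, 0), (3, 1), (3, 2), (3, 3), (3, 4), (3, 5), (3, 6), (3, 7)]
Unfold 5 (reflect across h@4): 64 holes -> [(0, 0), (0, 1), (0, 2), (0, 3), (0, 4), (0, 5), (0, 6), (0, 7), (1, 0), (1, 1), (1, 2), (1, 3), (1, 4), (1, 5), (1, 6), (1, 7), (2, 0), (2, 1), (2, 2), (2, 3), (2, 4), (2, 5), (2, 6), (2, 7), (3, 0), (3, 1), (3, 2), (3, 3), (3, 4), (3, 5), (3, 6), (3, 7), (4, 0), (4, 1), (4, 2), (4, 3), (4, 4), (4, 5), (4, 6), (4, 7), (5, 0), (5, 1), (5, 2), (5, 3), (5, 4), (5, 5), (5, 6), (5, 7), (6, 0), (6, 1), (6, 2), (6, 3), (6, 4), (6, 5), (6, 6), (6, 7), (7, 0), (7, 1), (7, 2), (7, 3), (7, 4), (7, 5), (7, 6), (7, 7)]

Answer: OOOOOOOO
OOOOOOOO
OOOOOOOO
OOOOOOOO
OOOOOOOO
OOOOOOOO
OOOOOOOO
OOOOOOOO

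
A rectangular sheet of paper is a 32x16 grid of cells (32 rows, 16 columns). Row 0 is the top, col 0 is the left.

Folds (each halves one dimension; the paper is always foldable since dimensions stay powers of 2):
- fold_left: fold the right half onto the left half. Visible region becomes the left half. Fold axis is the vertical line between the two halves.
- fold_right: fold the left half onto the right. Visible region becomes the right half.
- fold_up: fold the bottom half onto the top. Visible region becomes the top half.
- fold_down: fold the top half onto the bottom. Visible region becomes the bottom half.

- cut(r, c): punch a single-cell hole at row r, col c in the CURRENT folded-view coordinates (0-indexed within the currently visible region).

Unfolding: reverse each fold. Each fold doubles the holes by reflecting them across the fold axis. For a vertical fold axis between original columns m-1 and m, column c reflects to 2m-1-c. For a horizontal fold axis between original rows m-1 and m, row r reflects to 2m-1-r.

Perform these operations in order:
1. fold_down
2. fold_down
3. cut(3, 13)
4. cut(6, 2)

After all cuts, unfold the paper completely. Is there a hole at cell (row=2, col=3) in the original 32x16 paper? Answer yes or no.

Answer: no

Derivation:
Op 1 fold_down: fold axis h@16; visible region now rows[16,32) x cols[0,16) = 16x16
Op 2 fold_down: fold axis h@24; visible region now rows[24,32) x cols[0,16) = 8x16
Op 3 cut(3, 13): punch at orig (27,13); cuts so far [(27, 13)]; region rows[24,32) x cols[0,16) = 8x16
Op 4 cut(6, 2): punch at orig (30,2); cuts so far [(27, 13), (30, 2)]; region rows[24,32) x cols[0,16) = 8x16
Unfold 1 (reflect across h@24): 4 holes -> [(17, 2), (20, 13), (27, 13), (30, 2)]
Unfold 2 (reflect across h@16): 8 holes -> [(1, 2), (4, 13), (11, 13), (14, 2), (17, 2), (20, 13), (27, 13), (30, 2)]
Holes: [(1, 2), (4, 13), (11, 13), (14, 2), (17, 2), (20, 13), (27, 13), (30, 2)]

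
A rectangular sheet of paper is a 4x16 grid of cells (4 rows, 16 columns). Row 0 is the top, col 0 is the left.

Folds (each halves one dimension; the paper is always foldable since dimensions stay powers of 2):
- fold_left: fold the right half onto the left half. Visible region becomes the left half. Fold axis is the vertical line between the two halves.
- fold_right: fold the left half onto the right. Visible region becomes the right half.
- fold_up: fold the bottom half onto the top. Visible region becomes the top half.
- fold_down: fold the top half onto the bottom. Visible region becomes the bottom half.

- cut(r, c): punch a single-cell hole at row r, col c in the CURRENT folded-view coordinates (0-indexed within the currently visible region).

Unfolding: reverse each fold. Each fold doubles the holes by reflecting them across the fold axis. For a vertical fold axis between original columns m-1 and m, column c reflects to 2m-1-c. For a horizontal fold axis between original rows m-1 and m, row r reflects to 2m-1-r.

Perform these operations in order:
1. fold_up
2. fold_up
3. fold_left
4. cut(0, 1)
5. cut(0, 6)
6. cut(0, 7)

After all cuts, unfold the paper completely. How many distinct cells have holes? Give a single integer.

Op 1 fold_up: fold axis h@2; visible region now rows[0,2) x cols[0,16) = 2x16
Op 2 fold_up: fold axis h@1; visible region now rows[0,1) x cols[0,16) = 1x16
Op 3 fold_left: fold axis v@8; visible region now rows[0,1) x cols[0,8) = 1x8
Op 4 cut(0, 1): punch at orig (0,1); cuts so far [(0, 1)]; region rows[0,1) x cols[0,8) = 1x8
Op 5 cut(0, 6): punch at orig (0,6); cuts so far [(0, 1), (0, 6)]; region rows[0,1) x cols[0,8) = 1x8
Op 6 cut(0, 7): punch at orig (0,7); cuts so far [(0, 1), (0, 6), (0, 7)]; region rows[0,1) x cols[0,8) = 1x8
Unfold 1 (reflect across v@8): 6 holes -> [(0, 1), (0, 6), (0, 7), (0, 8), (0, 9), (0, 14)]
Unfold 2 (reflect across h@1): 12 holes -> [(0, 1), (0, 6), (0, 7), (0, 8), (0, 9), (0, 14), (1, 1), (1, 6), (1, 7), (1, 8), (1, 9), (1, 14)]
Unfold 3 (reflect across h@2): 24 holes -> [(0, 1), (0, 6), (0, 7), (0, 8), (0, 9), (0, 14), (1, 1), (1, 6), (1, 7), (1, 8), (1, 9), (1, 14), (2, 1), (2, 6), (2, 7), (2, 8), (2, 9), (2, 14), (3, 1), (3, 6), (3, 7), (3, 8), (3, 9), (3, 14)]

Answer: 24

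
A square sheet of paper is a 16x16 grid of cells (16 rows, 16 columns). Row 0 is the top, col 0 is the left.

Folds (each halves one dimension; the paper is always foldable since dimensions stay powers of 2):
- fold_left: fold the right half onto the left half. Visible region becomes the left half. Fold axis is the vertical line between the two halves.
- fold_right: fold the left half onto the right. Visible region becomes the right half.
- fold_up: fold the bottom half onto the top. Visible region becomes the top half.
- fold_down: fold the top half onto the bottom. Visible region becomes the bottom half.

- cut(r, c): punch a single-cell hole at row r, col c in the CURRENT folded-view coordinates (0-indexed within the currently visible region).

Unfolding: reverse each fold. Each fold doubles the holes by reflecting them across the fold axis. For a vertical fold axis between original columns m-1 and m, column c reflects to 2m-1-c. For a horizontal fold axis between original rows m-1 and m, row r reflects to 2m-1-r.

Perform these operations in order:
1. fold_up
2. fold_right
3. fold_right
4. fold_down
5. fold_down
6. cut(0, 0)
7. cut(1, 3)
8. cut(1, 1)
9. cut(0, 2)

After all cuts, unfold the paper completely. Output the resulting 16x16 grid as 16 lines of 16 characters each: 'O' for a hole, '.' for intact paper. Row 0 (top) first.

Answer: O.O..O.OO.O..O.O
.O.OO.O..O.OO.O.
.O.OO.O..O.OO.O.
O.O..O.OO.O..O.O
O.O..O.OO.O..O.O
.O.OO.O..O.OO.O.
.O.OO.O..O.OO.O.
O.O..O.OO.O..O.O
O.O..O.OO.O..O.O
.O.OO.O..O.OO.O.
.O.OO.O..O.OO.O.
O.O..O.OO.O..O.O
O.O..O.OO.O..O.O
.O.OO.O..O.OO.O.
.O.OO.O..O.OO.O.
O.O..O.OO.O..O.O

Derivation:
Op 1 fold_up: fold axis h@8; visible region now rows[0,8) x cols[0,16) = 8x16
Op 2 fold_right: fold axis v@8; visible region now rows[0,8) x cols[8,16) = 8x8
Op 3 fold_right: fold axis v@12; visible region now rows[0,8) x cols[12,16) = 8x4
Op 4 fold_down: fold axis h@4; visible region now rows[4,8) x cols[12,16) = 4x4
Op 5 fold_down: fold axis h@6; visible region now rows[6,8) x cols[12,16) = 2x4
Op 6 cut(0, 0): punch at orig (6,12); cuts so far [(6, 12)]; region rows[6,8) x cols[12,16) = 2x4
Op 7 cut(1, 3): punch at orig (7,15); cuts so far [(6, 12), (7, 15)]; region rows[6,8) x cols[12,16) = 2x4
Op 8 cut(1, 1): punch at orig (7,13); cuts so far [(6, 12), (7, 13), (7, 15)]; region rows[6,8) x cols[12,16) = 2x4
Op 9 cut(0, 2): punch at orig (6,14); cuts so far [(6, 12), (6, 14), (7, 13), (7, 15)]; region rows[6,8) x cols[12,16) = 2x4
Unfold 1 (reflect across h@6): 8 holes -> [(4, 13), (4, 15), (5, 12), (5, 14), (6, 12), (6, 14), (7, 13), (7, 15)]
Unfold 2 (reflect across h@4): 16 holes -> [(0, 13), (0, 15), (1, 12), (1, 14), (2, 12), (2, 14), (3, 13), (3, 15), (4, 13), (4, 15), (5, 12), (5, 14), (6, 12), (6, 14), (7, 13), (7, 15)]
Unfold 3 (reflect across v@12): 32 holes -> [(0, 8), (0, 10), (0, 13), (0, 15), (1, 9), (1, 11), (1, 12), (1, 14), (2, 9), (2, 11), (2, 12), (2, 14), (3, 8), (3, 10), (3, 13), (3, 15), (4, 8), (4, 10), (4, 13), (4, 15), (5, 9), (5, 11), (5, 12), (5, 14), (6, 9), (6, 11), (6, 12), (6, 14), (7, 8), (7, 10), (7, 13), (7, 15)]
Unfold 4 (reflect across v@8): 64 holes -> [(0, 0), (0, 2), (0, 5), (0, 7), (0, 8), (0, 10), (0, 13), (0, 15), (1, 1), (1, 3), (1, 4), (1, 6), (1, 9), (1, 11), (1, 12), (1, 14), (2, 1), (2, 3), (2, 4), (2, 6), (2, 9), (2, 11), (2, 12), (2, 14), (3, 0), (3, 2), (3, 5), (3, 7), (3, 8), (3, 10), (3, 13), (3, 15), (4, 0), (4, 2), (4, 5), (4, 7), (4, 8), (4, 10), (4, 13), (4, 15), (5, 1), (5, 3), (5, 4), (5, 6), (5, 9), (5, 11), (5, 12), (5, 14), (6, 1), (6, 3), (6, 4), (6, 6), (6, 9), (6, 11), (6, 12), (6, 14), (7, 0), (7, 2), (7, 5), (7, 7), (7, 8), (7, 10), (7, 13), (7, 15)]
Unfold 5 (reflect across h@8): 128 holes -> [(0, 0), (0, 2), (0, 5), (0, 7), (0, 8), (0, 10), (0, 13), (0, 15), (1, 1), (1, 3), (1, 4), (1, 6), (1, 9), (1, 11), (1, 12), (1, 14), (2, 1), (2, 3), (2, 4), (2, 6), (2, 9), (2, 11), (2, 12), (2, 14), (3, 0), (3, 2), (3, 5), (3, 7), (3, 8), (3, 10), (3, 13), (3, 15), (4, 0), (4, 2), (4, 5), (4, 7), (4, 8), (4, 10), (4, 13), (4, 15), (5, 1), (5, 3), (5, 4), (5, 6), (5, 9), (5, 11), (5, 12), (5, 14), (6, 1), (6, 3), (6, 4), (6, 6), (6, 9), (6, 11), (6, 12), (6, 14), (7, 0), (7, 2), (7, 5), (7, 7), (7, 8), (7, 10), (7, 13), (7, 15), (8, 0), (8, 2), (8, 5), (8, 7), (8, 8), (8, 10), (8, 13), (8, 15), (9, 1), (9, 3), (9, 4), (9, 6), (9, 9), (9, 11), (9, 12), (9, 14), (10, 1), (10, 3), (10, 4), (10, 6), (10, 9), (10, 11), (10, 12), (10, 14), (11, 0), (11, 2), (11, 5), (11, 7), (11, 8), (11, 10), (11, 13), (11, 15), (12, 0), (12, 2), (12, 5), (12, 7), (12, 8), (12, 10), (12, 13), (12, 15), (13, 1), (13, 3), (13, 4), (13, 6), (13, 9), (13, 11), (13, 12), (13, 14), (14, 1), (14, 3), (14, 4), (14, 6), (14, 9), (14, 11), (14, 12), (14, 14), (15, 0), (15, 2), (15, 5), (15, 7), (15, 8), (15, 10), (15, 13), (15, 15)]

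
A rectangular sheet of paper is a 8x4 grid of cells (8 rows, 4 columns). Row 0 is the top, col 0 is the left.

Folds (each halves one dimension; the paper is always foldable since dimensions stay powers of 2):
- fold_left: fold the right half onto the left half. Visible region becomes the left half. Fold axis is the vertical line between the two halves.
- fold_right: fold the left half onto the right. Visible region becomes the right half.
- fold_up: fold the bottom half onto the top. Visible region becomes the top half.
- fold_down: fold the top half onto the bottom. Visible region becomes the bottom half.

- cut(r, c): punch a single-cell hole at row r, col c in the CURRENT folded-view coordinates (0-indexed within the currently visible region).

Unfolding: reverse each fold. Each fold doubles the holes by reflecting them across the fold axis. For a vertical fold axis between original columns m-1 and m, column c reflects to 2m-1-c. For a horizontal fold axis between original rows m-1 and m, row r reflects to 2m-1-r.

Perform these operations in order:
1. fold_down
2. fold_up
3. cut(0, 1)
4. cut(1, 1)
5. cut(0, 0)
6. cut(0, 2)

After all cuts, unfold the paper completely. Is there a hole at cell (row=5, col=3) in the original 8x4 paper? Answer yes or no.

Answer: no

Derivation:
Op 1 fold_down: fold axis h@4; visible region now rows[4,8) x cols[0,4) = 4x4
Op 2 fold_up: fold axis h@6; visible region now rows[4,6) x cols[0,4) = 2x4
Op 3 cut(0, 1): punch at orig (4,1); cuts so far [(4, 1)]; region rows[4,6) x cols[0,4) = 2x4
Op 4 cut(1, 1): punch at orig (5,1); cuts so far [(4, 1), (5, 1)]; region rows[4,6) x cols[0,4) = 2x4
Op 5 cut(0, 0): punch at orig (4,0); cuts so far [(4, 0), (4, 1), (5, 1)]; region rows[4,6) x cols[0,4) = 2x4
Op 6 cut(0, 2): punch at orig (4,2); cuts so far [(4, 0), (4, 1), (4, 2), (5, 1)]; region rows[4,6) x cols[0,4) = 2x4
Unfold 1 (reflect across h@6): 8 holes -> [(4, 0), (4, 1), (4, 2), (5, 1), (6, 1), (7, 0), (7, 1), (7, 2)]
Unfold 2 (reflect across h@4): 16 holes -> [(0, 0), (0, 1), (0, 2), (1, 1), (2, 1), (3, 0), (3, 1), (3, 2), (4, 0), (4, 1), (4, 2), (5, 1), (6, 1), (7, 0), (7, 1), (7, 2)]
Holes: [(0, 0), (0, 1), (0, 2), (1, 1), (2, 1), (3, 0), (3, 1), (3, 2), (4, 0), (4, 1), (4, 2), (5, 1), (6, 1), (7, 0), (7, 1), (7, 2)]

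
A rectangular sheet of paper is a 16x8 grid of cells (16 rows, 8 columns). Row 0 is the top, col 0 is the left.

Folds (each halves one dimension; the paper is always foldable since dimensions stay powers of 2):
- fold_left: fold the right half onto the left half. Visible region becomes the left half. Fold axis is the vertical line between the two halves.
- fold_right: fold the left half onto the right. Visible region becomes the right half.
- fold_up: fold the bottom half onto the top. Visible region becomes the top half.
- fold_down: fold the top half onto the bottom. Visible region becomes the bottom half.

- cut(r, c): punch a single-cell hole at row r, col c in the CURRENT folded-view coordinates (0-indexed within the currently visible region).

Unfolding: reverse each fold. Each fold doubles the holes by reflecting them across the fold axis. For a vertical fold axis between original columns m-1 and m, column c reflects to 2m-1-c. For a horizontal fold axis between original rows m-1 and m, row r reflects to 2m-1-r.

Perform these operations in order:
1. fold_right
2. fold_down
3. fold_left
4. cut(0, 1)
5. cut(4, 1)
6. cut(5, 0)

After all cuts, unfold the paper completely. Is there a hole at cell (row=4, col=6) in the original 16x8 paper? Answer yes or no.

Answer: no

Derivation:
Op 1 fold_right: fold axis v@4; visible region now rows[0,16) x cols[4,8) = 16x4
Op 2 fold_down: fold axis h@8; visible region now rows[8,16) x cols[4,8) = 8x4
Op 3 fold_left: fold axis v@6; visible region now rows[8,16) x cols[4,6) = 8x2
Op 4 cut(0, 1): punch at orig (8,5); cuts so far [(8, 5)]; region rows[8,16) x cols[4,6) = 8x2
Op 5 cut(4, 1): punch at orig (12,5); cuts so far [(8, 5), (12, 5)]; region rows[8,16) x cols[4,6) = 8x2
Op 6 cut(5, 0): punch at orig (13,4); cuts so far [(8, 5), (12, 5), (13, 4)]; region rows[8,16) x cols[4,6) = 8x2
Unfold 1 (reflect across v@6): 6 holes -> [(8, 5), (8, 6), (12, 5), (12, 6), (13, 4), (13, 7)]
Unfold 2 (reflect across h@8): 12 holes -> [(2, 4), (2, 7), (3, 5), (3, 6), (7, 5), (7, 6), (8, 5), (8, 6), (12, 5), (12, 6), (13, 4), (13, 7)]
Unfold 3 (reflect across v@4): 24 holes -> [(2, 0), (2, 3), (2, 4), (2, 7), (3, 1), (3, 2), (3, 5), (3, 6), (7, 1), (7, 2), (7, 5), (7, 6), (8, 1), (8, 2), (8, 5), (8, 6), (12, 1), (12, 2), (12, 5), (12, 6), (13, 0), (13, 3), (13, 4), (13, 7)]
Holes: [(2, 0), (2, 3), (2, 4), (2, 7), (3, 1), (3, 2), (3, 5), (3, 6), (7, 1), (7, 2), (7, 5), (7, 6), (8, 1), (8, 2), (8, 5), (8, 6), (12, 1), (12, 2), (12, 5), (12, 6), (13, 0), (13, 3), (13, 4), (13, 7)]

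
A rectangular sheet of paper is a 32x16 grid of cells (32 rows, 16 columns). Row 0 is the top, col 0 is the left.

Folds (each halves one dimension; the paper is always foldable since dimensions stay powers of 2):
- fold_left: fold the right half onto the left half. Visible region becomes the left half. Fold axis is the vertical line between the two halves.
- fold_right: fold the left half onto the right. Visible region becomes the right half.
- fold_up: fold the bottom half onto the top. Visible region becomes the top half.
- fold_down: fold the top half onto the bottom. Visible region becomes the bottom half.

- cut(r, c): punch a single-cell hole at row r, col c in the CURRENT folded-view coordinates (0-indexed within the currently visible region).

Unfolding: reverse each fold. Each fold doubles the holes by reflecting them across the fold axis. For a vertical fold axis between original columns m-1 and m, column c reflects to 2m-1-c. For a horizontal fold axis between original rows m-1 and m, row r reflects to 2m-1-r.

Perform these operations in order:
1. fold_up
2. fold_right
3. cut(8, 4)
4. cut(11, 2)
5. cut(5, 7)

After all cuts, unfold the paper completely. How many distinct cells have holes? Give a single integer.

Op 1 fold_up: fold axis h@16; visible region now rows[0,16) x cols[0,16) = 16x16
Op 2 fold_right: fold axis v@8; visible region now rows[0,16) x cols[8,16) = 16x8
Op 3 cut(8, 4): punch at orig (8,12); cuts so far [(8, 12)]; region rows[0,16) x cols[8,16) = 16x8
Op 4 cut(11, 2): punch at orig (11,10); cuts so far [(8, 12), (11, 10)]; region rows[0,16) x cols[8,16) = 16x8
Op 5 cut(5, 7): punch at orig (5,15); cuts so far [(5, 15), (8, 12), (11, 10)]; region rows[0,16) x cols[8,16) = 16x8
Unfold 1 (reflect across v@8): 6 holes -> [(5, 0), (5, 15), (8, 3), (8, 12), (11, 5), (11, 10)]
Unfold 2 (reflect across h@16): 12 holes -> [(5, 0), (5, 15), (8, 3), (8, 12), (11, 5), (11, 10), (20, 5), (20, 10), (23, 3), (23, 12), (26, 0), (26, 15)]

Answer: 12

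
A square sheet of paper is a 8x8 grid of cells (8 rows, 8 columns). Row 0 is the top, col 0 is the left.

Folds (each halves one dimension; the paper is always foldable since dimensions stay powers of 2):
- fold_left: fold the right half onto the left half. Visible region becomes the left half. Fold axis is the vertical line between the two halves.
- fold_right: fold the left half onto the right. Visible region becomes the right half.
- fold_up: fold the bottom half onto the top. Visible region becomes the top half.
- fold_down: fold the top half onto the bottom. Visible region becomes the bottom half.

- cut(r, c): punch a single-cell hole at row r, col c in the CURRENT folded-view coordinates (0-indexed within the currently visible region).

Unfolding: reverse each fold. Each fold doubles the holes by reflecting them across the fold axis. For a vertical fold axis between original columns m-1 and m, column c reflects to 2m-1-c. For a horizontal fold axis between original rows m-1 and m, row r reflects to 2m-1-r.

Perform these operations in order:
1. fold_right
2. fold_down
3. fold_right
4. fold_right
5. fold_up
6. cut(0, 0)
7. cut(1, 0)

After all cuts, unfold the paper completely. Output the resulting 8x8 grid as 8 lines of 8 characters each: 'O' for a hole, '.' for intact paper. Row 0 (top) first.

Op 1 fold_right: fold axis v@4; visible region now rows[0,8) x cols[4,8) = 8x4
Op 2 fold_down: fold axis h@4; visible region now rows[4,8) x cols[4,8) = 4x4
Op 3 fold_right: fold axis v@6; visible region now rows[4,8) x cols[6,8) = 4x2
Op 4 fold_right: fold axis v@7; visible region now rows[4,8) x cols[7,8) = 4x1
Op 5 fold_up: fold axis h@6; visible region now rows[4,6) x cols[7,8) = 2x1
Op 6 cut(0, 0): punch at orig (4,7); cuts so far [(4, 7)]; region rows[4,6) x cols[7,8) = 2x1
Op 7 cut(1, 0): punch at orig (5,7); cuts so far [(4, 7), (5, 7)]; region rows[4,6) x cols[7,8) = 2x1
Unfold 1 (reflect across h@6): 4 holes -> [(4, 7), (5, 7), (6, 7), (7, 7)]
Unfold 2 (reflect across v@7): 8 holes -> [(4, 6), (4, 7), (5, 6), (5, 7), (6, 6), (6, 7), (7, 6), (7, 7)]
Unfold 3 (reflect across v@6): 16 holes -> [(4, 4), (4, 5), (4, 6), (4, 7), (5, 4), (5, 5), (5, 6), (5, 7), (6, 4), (6, 5), (6, 6), (6, 7), (7, 4), (7, 5), (7, 6), (7, 7)]
Unfold 4 (reflect across h@4): 32 holes -> [(0, 4), (0, 5), (0, 6), (0, 7), (1, 4), (1, 5), (1, 6), (1, 7), (2, 4), (2, 5), (2, 6), (2, 7), (3, 4), (3, 5), (3, 6), (3, 7), (4, 4), (4, 5), (4, 6), (4, 7), (5, 4), (5, 5), (5, 6), (5, 7), (6, 4), (6, 5), (6, 6), (6, 7), (7, 4), (7, 5), (7, 6), (7, 7)]
Unfold 5 (reflect across v@4): 64 holes -> [(0, 0), (0, 1), (0, 2), (0, 3), (0, 4), (0, 5), (0, 6), (0, 7), (1, 0), (1, 1), (1, 2), (1, 3), (1, 4), (1, 5), (1, 6), (1, 7), (2, 0), (2, 1), (2, 2), (2, 3), (2, 4), (2, 5), (2, 6), (2, 7), (3, 0), (3, 1), (3, 2), (3, 3), (3, 4), (3, 5), (3, 6), (3, 7), (4, 0), (4, 1), (4, 2), (4, 3), (4, 4), (4, 5), (4, 6), (4, 7), (5, 0), (5, 1), (5, 2), (5, 3), (5, 4), (5, 5), (5, 6), (5, 7), (6, 0), (6, 1), (6, 2), (6, 3), (6, 4), (6, 5), (6, 6), (6, 7), (7, 0), (7, 1), (7, 2), (7, 3), (7, 4), (7, 5), (7, 6), (7, 7)]

Answer: OOOOOOOO
OOOOOOOO
OOOOOOOO
OOOOOOOO
OOOOOOOO
OOOOOOOO
OOOOOOOO
OOOOOOOO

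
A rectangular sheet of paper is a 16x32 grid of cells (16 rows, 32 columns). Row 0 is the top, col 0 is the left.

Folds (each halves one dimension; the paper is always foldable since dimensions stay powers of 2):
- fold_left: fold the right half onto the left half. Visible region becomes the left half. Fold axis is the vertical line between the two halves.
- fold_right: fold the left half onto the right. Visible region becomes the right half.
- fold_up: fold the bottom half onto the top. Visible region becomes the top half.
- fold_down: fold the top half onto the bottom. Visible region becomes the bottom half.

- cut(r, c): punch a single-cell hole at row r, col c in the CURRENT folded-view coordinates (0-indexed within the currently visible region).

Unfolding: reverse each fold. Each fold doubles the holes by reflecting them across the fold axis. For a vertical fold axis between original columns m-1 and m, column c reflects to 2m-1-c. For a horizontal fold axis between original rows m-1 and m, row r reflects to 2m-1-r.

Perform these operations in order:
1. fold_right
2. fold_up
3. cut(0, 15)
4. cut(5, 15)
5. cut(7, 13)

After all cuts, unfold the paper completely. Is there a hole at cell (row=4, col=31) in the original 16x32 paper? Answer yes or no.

Answer: no

Derivation:
Op 1 fold_right: fold axis v@16; visible region now rows[0,16) x cols[16,32) = 16x16
Op 2 fold_up: fold axis h@8; visible region now rows[0,8) x cols[16,32) = 8x16
Op 3 cut(0, 15): punch at orig (0,31); cuts so far [(0, 31)]; region rows[0,8) x cols[16,32) = 8x16
Op 4 cut(5, 15): punch at orig (5,31); cuts so far [(0, 31), (5, 31)]; region rows[0,8) x cols[16,32) = 8x16
Op 5 cut(7, 13): punch at orig (7,29); cuts so far [(0, 31), (5, 31), (7, 29)]; region rows[0,8) x cols[16,32) = 8x16
Unfold 1 (reflect across h@8): 6 holes -> [(0, 31), (5, 31), (7, 29), (8, 29), (10, 31), (15, 31)]
Unfold 2 (reflect across v@16): 12 holes -> [(0, 0), (0, 31), (5, 0), (5, 31), (7, 2), (7, 29), (8, 2), (8, 29), (10, 0), (10, 31), (15, 0), (15, 31)]
Holes: [(0, 0), (0, 31), (5, 0), (5, 31), (7, 2), (7, 29), (8, 2), (8, 29), (10, 0), (10, 31), (15, 0), (15, 31)]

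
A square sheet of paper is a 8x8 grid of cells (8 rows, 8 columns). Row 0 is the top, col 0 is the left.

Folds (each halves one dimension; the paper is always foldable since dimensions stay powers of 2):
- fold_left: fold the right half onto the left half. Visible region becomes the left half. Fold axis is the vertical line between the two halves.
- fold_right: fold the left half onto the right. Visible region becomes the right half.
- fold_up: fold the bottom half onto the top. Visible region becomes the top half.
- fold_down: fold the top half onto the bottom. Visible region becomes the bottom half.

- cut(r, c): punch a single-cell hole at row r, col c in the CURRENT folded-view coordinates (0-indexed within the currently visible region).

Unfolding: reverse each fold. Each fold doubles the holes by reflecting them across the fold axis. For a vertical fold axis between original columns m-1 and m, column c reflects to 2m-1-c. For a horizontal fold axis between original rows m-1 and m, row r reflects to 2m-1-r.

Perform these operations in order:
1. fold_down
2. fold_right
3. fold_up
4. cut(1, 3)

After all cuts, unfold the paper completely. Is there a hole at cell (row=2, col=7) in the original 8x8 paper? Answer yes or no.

Op 1 fold_down: fold axis h@4; visible region now rows[4,8) x cols[0,8) = 4x8
Op 2 fold_right: fold axis v@4; visible region now rows[4,8) x cols[4,8) = 4x4
Op 3 fold_up: fold axis h@6; visible region now rows[4,6) x cols[4,8) = 2x4
Op 4 cut(1, 3): punch at orig (5,7); cuts so far [(5, 7)]; region rows[4,6) x cols[4,8) = 2x4
Unfold 1 (reflect across h@6): 2 holes -> [(5, 7), (6, 7)]
Unfold 2 (reflect across v@4): 4 holes -> [(5, 0), (5, 7), (6, 0), (6, 7)]
Unfold 3 (reflect across h@4): 8 holes -> [(1, 0), (1, 7), (2, 0), (2, 7), (5, 0), (5, 7), (6, 0), (6, 7)]
Holes: [(1, 0), (1, 7), (2, 0), (2, 7), (5, 0), (5, 7), (6, 0), (6, 7)]

Answer: yes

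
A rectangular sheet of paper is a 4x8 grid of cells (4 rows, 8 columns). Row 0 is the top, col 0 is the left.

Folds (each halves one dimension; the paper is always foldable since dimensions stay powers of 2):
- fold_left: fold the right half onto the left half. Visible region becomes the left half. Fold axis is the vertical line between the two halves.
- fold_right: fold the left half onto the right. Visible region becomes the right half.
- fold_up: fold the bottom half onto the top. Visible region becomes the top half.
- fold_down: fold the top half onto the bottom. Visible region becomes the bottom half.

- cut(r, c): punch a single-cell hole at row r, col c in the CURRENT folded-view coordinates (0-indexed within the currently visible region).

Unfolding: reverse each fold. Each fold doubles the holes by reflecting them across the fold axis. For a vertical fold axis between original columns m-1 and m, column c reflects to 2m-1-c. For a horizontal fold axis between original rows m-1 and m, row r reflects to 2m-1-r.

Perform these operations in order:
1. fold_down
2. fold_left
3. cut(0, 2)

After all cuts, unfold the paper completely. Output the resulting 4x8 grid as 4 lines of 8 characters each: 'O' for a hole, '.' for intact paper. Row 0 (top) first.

Answer: ........
..O..O..
..O..O..
........

Derivation:
Op 1 fold_down: fold axis h@2; visible region now rows[2,4) x cols[0,8) = 2x8
Op 2 fold_left: fold axis v@4; visible region now rows[2,4) x cols[0,4) = 2x4
Op 3 cut(0, 2): punch at orig (2,2); cuts so far [(2, 2)]; region rows[2,4) x cols[0,4) = 2x4
Unfold 1 (reflect across v@4): 2 holes -> [(2, 2), (2, 5)]
Unfold 2 (reflect across h@2): 4 holes -> [(1, 2), (1, 5), (2, 2), (2, 5)]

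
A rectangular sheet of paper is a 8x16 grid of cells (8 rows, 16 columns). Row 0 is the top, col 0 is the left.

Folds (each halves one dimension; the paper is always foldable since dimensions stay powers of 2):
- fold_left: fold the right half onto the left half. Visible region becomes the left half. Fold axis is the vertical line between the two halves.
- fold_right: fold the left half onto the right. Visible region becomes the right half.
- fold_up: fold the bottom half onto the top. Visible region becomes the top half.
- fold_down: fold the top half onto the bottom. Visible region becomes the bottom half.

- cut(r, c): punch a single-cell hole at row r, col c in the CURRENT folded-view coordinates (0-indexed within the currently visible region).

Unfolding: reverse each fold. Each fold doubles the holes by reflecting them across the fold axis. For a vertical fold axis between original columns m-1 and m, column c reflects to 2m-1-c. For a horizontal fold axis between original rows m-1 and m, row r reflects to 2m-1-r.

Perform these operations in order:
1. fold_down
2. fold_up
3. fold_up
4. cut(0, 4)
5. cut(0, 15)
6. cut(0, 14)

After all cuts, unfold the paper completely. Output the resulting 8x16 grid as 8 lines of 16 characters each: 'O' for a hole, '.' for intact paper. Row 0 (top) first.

Op 1 fold_down: fold axis h@4; visible region now rows[4,8) x cols[0,16) = 4x16
Op 2 fold_up: fold axis h@6; visible region now rows[4,6) x cols[0,16) = 2x16
Op 3 fold_up: fold axis h@5; visible region now rows[4,5) x cols[0,16) = 1x16
Op 4 cut(0, 4): punch at orig (4,4); cuts so far [(4, 4)]; region rows[4,5) x cols[0,16) = 1x16
Op 5 cut(0, 15): punch at orig (4,15); cuts so far [(4, 4), (4, 15)]; region rows[4,5) x cols[0,16) = 1x16
Op 6 cut(0, 14): punch at orig (4,14); cuts so far [(4, 4), (4, 14), (4, 15)]; region rows[4,5) x cols[0,16) = 1x16
Unfold 1 (reflect across h@5): 6 holes -> [(4, 4), (4, 14), (4, 15), (5, 4), (5, 14), (5, 15)]
Unfold 2 (reflect across h@6): 12 holes -> [(4, 4), (4, 14), (4, 15), (5, 4), (5, 14), (5, 15), (6, 4), (6, 14), (6, 15), (7, 4), (7, 14), (7, 15)]
Unfold 3 (reflect across h@4): 24 holes -> [(0, 4), (0, 14), (0, 15), (1, 4), (1, 14), (1, 15), (2, 4), (2, 14), (2, 15), (3, 4), (3, 14), (3, 15), (4, 4), (4, 14), (4, 15), (5, 4), (5, 14), (5, 15), (6, 4), (6, 14), (6, 15), (7, 4), (7, 14), (7, 15)]

Answer: ....O.........OO
....O.........OO
....O.........OO
....O.........OO
....O.........OO
....O.........OO
....O.........OO
....O.........OO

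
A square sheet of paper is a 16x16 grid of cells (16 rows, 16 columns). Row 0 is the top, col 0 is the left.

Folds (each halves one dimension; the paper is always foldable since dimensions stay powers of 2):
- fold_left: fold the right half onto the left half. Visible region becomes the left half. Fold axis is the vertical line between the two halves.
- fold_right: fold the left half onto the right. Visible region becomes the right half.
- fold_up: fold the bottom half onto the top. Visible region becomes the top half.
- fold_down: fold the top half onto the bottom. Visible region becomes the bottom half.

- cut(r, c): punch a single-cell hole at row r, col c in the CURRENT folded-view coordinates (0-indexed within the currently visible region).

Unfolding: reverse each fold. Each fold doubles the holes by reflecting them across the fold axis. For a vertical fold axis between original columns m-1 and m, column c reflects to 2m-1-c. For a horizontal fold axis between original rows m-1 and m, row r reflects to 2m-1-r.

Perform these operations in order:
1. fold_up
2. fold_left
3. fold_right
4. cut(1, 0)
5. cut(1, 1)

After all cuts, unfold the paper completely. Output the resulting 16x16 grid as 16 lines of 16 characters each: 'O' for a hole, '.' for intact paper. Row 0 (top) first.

Op 1 fold_up: fold axis h@8; visible region now rows[0,8) x cols[0,16) = 8x16
Op 2 fold_left: fold axis v@8; visible region now rows[0,8) x cols[0,8) = 8x8
Op 3 fold_right: fold axis v@4; visible region now rows[0,8) x cols[4,8) = 8x4
Op 4 cut(1, 0): punch at orig (1,4); cuts so far [(1, 4)]; region rows[0,8) x cols[4,8) = 8x4
Op 5 cut(1, 1): punch at orig (1,5); cuts so far [(1, 4), (1, 5)]; region rows[0,8) x cols[4,8) = 8x4
Unfold 1 (reflect across v@4): 4 holes -> [(1, 2), (1, 3), (1, 4), (1, 5)]
Unfold 2 (reflect across v@8): 8 holes -> [(1, 2), (1, 3), (1, 4), (1, 5), (1, 10), (1, 11), (1, 12), (1, 13)]
Unfold 3 (reflect across h@8): 16 holes -> [(1, 2), (1, 3), (1, 4), (1, 5), (1, 10), (1, 11), (1, 12), (1, 13), (14, 2), (14, 3), (14, 4), (14, 5), (14, 10), (14, 11), (14, 12), (14, 13)]

Answer: ................
..OOOO....OOOO..
................
................
................
................
................
................
................
................
................
................
................
................
..OOOO....OOOO..
................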